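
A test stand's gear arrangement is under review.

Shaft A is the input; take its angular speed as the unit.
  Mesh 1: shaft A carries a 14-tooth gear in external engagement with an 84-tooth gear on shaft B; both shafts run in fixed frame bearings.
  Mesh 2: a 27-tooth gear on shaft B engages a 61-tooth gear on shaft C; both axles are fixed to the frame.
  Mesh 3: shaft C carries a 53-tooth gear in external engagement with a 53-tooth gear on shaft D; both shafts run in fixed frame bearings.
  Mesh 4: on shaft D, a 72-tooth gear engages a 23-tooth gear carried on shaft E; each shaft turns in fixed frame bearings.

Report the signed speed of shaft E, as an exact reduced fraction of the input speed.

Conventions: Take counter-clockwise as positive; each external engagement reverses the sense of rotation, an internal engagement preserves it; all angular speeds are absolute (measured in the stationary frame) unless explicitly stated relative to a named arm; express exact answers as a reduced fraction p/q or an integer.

324/1403

4-mesh fixed-axis compound train (all bearings frame-fixed)
mesh 1 [14T→84T]: |ω|/ω_in = 1×14/84 = 1/6, sense flips to −
mesh 2 [27T→61T]: |ω|/ω_in = (1/6)×27/61 = 9/122, sense flips to +
mesh 3 [53T→53T]: |ω|/ω_in = (9/122)×53/53 = 9/122, sense flips to −
mesh 4 [72T→23T]: |ω|/ω_in = (9/122)×72/23 = 324/1403, sense flips to +
signed output speed (× input speed) = 324/1403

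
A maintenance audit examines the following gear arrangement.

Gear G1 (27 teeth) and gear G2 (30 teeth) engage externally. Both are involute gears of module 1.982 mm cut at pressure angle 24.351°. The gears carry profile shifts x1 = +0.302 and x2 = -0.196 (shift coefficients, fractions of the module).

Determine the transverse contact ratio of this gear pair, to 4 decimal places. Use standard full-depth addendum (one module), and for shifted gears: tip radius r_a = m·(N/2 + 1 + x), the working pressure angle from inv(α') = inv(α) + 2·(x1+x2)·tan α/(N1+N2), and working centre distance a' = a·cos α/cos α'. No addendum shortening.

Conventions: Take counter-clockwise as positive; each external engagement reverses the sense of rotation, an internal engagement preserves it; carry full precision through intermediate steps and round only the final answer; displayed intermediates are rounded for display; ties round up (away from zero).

1.4572

topology: single-mesh involute geometry — m = 1.982, 27T/30T pair
base radii: r_b1 = 24.376607, r_b2 = 27.085119
tip radii: r_a1 = 29.337564, r_a2 = 31.323528
inv(α') = inv(24.351°) + 2·(+0.302-0.196)·tan α/(27+30) = 0.02926752  ⇒  α' = 24.81188°
a' = a·cos α / cos α' = 56.4870·cos 24.351°/cos 24.81188° = 56.695236
action lengths: √(r_a1²−r_b1²) = 16.324022, √(r_a2²−r_b2²) = 15.734032
base pitch p_b = π·m·cos α = 5.672694
CR = (16.324022 + 15.734032 − 56.695236·sin 24.81188°)/5.672694 = 1.457235
contact ratio ≈ 1.4572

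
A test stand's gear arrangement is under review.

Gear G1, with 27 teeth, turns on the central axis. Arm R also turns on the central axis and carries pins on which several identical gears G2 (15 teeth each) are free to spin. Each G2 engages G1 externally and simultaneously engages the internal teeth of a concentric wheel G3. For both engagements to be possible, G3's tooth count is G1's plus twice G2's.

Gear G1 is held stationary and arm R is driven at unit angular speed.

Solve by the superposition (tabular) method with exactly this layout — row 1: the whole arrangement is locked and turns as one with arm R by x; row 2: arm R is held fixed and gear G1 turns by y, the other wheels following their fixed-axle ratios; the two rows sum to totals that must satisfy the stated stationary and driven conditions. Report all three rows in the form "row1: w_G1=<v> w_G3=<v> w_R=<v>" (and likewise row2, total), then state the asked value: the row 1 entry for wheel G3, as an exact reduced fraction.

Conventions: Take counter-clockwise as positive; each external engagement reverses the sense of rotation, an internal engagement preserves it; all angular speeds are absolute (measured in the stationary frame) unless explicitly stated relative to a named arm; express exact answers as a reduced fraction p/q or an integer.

row1: w_G1=1 w_G3=1 w_R=1
row2: w_G1=-1 w_G3=9/19 w_R=0
total: w_G1=0 w_G3=28/19 w_R=1
asked value: 1

class = planetary set [G3 = 27+2·15 = 57; Willis about the carrier]
row 1: whole set turns with the arm by x
row 2 — arm fixed, fixed-axis ratios: sun y, ring −(27/57)·y, arm 0
boundary: total ω_sun = x + y = 0 and total ω_arm = x = 1  ⇒  y = -1, x = 1
row 2 ring = −(27/57)·(-1) = 9/19
totals (row 1 + row 2): sun 1 + (-1) = 0, ring 1 + 9/19 = 28/19, arm 1 + 0 = 1
asked cell (row1, ring) = 1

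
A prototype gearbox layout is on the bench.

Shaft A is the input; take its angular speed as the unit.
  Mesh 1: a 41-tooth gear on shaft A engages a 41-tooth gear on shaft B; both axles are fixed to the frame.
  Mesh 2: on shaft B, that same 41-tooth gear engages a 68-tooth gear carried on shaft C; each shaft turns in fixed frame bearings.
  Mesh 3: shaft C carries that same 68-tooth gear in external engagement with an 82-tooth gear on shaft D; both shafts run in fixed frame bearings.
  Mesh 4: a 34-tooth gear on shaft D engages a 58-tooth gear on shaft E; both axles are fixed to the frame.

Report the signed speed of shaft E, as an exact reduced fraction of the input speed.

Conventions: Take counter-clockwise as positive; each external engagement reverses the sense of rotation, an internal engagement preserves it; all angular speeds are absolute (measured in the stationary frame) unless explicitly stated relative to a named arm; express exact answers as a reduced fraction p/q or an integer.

4-mesh fixed-axis compound train (all bearings frame-fixed)
mesh 1 [41T→41T]: |ω|/ω_in = 1×41/41 = 1, sense flips to −
mesh 2 [41T→68T]: |ω|/ω_in = 1×41/68 = 41/68, sense flips to +
mesh 3 [68T→82T]: |ω|/ω_in = (41/68)×68/82 = 1/2, sense flips to −
mesh 4 [34T→58T]: |ω|/ω_in = (1/2)×34/58 = 17/58, sense flips to +
signed output speed (× input speed) = 17/58

17/58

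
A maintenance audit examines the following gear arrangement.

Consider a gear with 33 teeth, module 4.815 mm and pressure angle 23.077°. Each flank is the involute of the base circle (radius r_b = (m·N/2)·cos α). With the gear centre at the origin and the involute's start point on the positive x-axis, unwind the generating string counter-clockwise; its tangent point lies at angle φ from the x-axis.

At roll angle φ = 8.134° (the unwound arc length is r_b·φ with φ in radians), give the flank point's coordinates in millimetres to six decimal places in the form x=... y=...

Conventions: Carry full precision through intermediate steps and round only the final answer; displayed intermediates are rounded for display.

x=73.822849 y=0.069567

single-mesh involute tooth geometry (33T wheel at module 4.815)
pitch radius r_p = m·N/2 = 4.815·33/2 = 79.447500
base radius r_b = r_p·cos α = 79.447500·cos 23.077° = 73.090025
roll angle φ = 8.134° = 0.14196508 rad
x = r_b·(cos φ + φ·sin φ) = 73.822849
y = r_b·(sin φ − φ·cos φ) = 0.069567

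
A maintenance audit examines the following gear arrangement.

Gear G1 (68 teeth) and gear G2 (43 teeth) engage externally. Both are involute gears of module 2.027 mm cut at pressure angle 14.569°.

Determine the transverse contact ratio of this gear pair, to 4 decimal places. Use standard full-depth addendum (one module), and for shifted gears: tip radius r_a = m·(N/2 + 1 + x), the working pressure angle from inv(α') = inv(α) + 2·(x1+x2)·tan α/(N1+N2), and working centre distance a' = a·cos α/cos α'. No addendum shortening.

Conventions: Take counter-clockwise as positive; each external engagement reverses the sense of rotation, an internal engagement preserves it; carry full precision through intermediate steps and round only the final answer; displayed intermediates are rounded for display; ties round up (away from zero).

single-mesh involute tooth geometry (68T engaging 43T at module 2.027)
base radii: r_b1 = 66.701970, r_b2 = 42.179187
tip radii: r_a1 = 70.945000, r_a2 = 45.607500
no profile shift: α' = α, a' = a
action lengths: √(r_a1²−r_b1²) = 24.166924, √(r_a2²−r_b2²) = 17.348206
base pitch p_b = π·m·cos α = 6.163248
CR = (24.166924 + 17.348206 − 112.498500·sin 14.56900°)/6.163248 = 2.144423
contact ratio ≈ 2.1444

2.1444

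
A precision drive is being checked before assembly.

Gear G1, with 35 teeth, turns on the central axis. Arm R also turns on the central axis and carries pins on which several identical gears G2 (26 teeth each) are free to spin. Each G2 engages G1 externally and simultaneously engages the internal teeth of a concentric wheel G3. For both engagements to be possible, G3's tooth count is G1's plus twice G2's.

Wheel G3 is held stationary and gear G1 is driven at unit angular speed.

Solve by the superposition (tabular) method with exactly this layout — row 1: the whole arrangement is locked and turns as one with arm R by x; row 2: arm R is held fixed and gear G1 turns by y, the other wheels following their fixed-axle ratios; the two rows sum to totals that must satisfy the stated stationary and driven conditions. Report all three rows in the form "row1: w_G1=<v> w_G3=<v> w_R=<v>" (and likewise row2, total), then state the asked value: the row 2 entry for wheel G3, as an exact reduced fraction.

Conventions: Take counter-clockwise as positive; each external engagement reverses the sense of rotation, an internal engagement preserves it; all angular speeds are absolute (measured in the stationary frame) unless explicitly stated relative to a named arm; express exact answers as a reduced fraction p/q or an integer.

row1: w_G1=35/122 w_G3=35/122 w_R=35/122
row2: w_G1=87/122 w_G3=-35/122 w_R=0
total: w_G1=1 w_G3=0 w_R=35/122
asked value: -35/122

planetary set (35T centre, 26T on arm, 87T internal) — Willis relation
row 1: whole set turns with the arm by x
superposition row 2 [arm held]: sun y, ring −(35/87)·y, arm 0
boundary: total ω_ring = x − (35/87)·y = 0 and total ω_sun = x + y = 1  ⇒  y = 87/122, x = 35/122
row 2 ring = −(35/87)·87/122 = -35/122
totals (row 1 + row 2): sun 35/122 + 87/122 = 1, ring 35/122 + (-35/122) = 0, arm 35/122 + 0 = 35/122
asked cell (row2, ring) = -35/122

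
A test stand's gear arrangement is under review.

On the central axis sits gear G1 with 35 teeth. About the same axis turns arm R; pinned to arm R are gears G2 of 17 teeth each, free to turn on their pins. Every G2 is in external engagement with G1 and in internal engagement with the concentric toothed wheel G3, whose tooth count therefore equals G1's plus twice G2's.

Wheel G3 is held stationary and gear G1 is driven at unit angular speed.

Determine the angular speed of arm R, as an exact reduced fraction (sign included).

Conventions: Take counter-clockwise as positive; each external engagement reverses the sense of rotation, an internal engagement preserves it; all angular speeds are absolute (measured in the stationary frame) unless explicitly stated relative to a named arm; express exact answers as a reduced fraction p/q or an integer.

35/104

planetary set (35T centre, 17T on arm, 69T internal) — Willis relation
ring teeth: 35 + 2·17 = 69
35(ω_sun−ω_arm) = −69(ω_ring−ω_arm),  ω_ring = 0, ω_sun = 1
35(1−ω_arm) = −69(0−ω_arm)  ⇒  104·ω_arm = 35  ⇒  ω_arm = 35/104
exact speed ratio = 35/104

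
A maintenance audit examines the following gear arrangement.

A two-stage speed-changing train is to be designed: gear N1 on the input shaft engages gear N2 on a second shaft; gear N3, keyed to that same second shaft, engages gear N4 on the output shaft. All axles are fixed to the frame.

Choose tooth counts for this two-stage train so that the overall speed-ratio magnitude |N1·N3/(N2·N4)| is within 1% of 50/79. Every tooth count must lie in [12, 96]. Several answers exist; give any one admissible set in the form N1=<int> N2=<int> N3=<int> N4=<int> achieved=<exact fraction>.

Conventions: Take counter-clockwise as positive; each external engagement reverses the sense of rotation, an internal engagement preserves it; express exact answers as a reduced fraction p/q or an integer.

2-stage fixed-axis compound train for ratio 50/79
target = 50/79 in lowest terms: an exact hit needs N1·N3 = k·50 and N2·N4 = k·79 for one integer k, every count in [12, 96]; additionally prefer no 1:1 stage (N1 ≠ N2, N3 ≠ N4)
k = 1…11: no 1:1-free in-range split of k·50 and k·79 into factor pairs; take k = 12
k = 12: N1·N3 = 600 = 12·50, N2·N4 = 948 = 79·12
achieved = 12·50/(79·12) = 50/79; |achieved − target| = 0 ≤ 1/158 ✓

N1=12 N2=79 N3=50 N4=12 achieved=50/79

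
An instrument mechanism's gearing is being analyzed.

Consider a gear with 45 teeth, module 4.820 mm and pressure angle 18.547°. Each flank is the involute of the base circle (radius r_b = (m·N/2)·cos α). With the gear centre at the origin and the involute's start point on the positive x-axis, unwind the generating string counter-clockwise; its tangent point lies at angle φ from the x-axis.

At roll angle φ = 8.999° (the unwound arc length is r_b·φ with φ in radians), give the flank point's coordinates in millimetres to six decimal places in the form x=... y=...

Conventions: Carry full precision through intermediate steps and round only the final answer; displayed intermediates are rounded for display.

class = single-mesh tooth geometry [base-circle involute, m = 4.820, 45T]
pitch radius r_p = m·N/2 = 4.820·45/2 = 108.450000
base radius r_b = r_p·cos α = 108.450000·cos 18.547° = 102.817438
roll angle φ = 8.999° = 0.15706218 rad
x = r_b·(cos φ + φ·sin φ) = 104.077805
y = r_b·(sin φ − φ·cos φ) = 0.132461

x=104.077805 y=0.132461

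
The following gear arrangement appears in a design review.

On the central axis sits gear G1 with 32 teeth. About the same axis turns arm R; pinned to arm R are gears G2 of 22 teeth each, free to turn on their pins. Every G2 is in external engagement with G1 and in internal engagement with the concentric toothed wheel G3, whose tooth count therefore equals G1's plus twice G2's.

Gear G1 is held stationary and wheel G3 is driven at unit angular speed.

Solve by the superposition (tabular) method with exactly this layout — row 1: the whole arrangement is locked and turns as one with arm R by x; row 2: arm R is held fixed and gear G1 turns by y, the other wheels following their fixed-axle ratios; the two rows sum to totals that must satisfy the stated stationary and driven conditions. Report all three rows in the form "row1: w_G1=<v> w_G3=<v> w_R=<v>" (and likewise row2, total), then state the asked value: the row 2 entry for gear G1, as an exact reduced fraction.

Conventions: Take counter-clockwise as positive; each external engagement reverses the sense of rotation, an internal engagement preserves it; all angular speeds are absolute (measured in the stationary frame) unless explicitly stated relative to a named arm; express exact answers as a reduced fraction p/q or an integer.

class = planetary set [G3 = 32+2·22 = 76; Willis about the carrier]
superposition row 1 [locked train]: every member turns x
row 2 — arm fixed, fixed-axis ratios: sun y, ring −(32/76)·y, arm 0
boundary: total ω_sun = x + y = 0 and total ω_ring = x − (32/76)·y = 1  ⇒  y = -19/27, x = 19/27
row 2 ring = −(32/76)·(-19/27) = 8/27
totals (row 1 + row 2): sun 19/27 + (-19/27) = 0, ring 19/27 + 8/27 = 1, arm 19/27 + 0 = 19/27
asked cell (row2, sun) = -19/27

row1: w_G1=19/27 w_G3=19/27 w_R=19/27
row2: w_G1=-19/27 w_G3=8/27 w_R=0
total: w_G1=0 w_G3=1 w_R=19/27
asked value: -19/27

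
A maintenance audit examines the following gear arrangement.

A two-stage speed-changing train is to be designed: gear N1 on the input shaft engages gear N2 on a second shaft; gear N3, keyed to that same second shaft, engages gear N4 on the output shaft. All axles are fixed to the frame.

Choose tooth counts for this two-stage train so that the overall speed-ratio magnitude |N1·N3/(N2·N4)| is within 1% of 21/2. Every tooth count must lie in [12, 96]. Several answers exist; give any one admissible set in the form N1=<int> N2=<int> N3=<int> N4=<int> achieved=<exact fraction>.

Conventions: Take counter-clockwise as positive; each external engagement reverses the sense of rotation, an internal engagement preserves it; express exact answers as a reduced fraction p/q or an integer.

N1=18 N2=12 N3=84 N4=12 achieved=21/2

2-stage fixed-axis compound train for ratio 21/2
target = 21/2 in lowest terms: an exact hit needs N1·N3 = k·21 and N2·N4 = k·2 for one integer k, every count in [12, 96]; additionally prefer no 1:1 stage (N1 ≠ N2, N3 ≠ N4)
k = 1…71: no 1:1-free in-range split of k·21 and k·2 into factor pairs; take k = 72
k = 72: N1·N3 = 1512 = 18·84, N2·N4 = 144 = 12·12
achieved = 18·84/(12·12) = 21/2; |achieved − target| = 0 ≤ 21/200 ✓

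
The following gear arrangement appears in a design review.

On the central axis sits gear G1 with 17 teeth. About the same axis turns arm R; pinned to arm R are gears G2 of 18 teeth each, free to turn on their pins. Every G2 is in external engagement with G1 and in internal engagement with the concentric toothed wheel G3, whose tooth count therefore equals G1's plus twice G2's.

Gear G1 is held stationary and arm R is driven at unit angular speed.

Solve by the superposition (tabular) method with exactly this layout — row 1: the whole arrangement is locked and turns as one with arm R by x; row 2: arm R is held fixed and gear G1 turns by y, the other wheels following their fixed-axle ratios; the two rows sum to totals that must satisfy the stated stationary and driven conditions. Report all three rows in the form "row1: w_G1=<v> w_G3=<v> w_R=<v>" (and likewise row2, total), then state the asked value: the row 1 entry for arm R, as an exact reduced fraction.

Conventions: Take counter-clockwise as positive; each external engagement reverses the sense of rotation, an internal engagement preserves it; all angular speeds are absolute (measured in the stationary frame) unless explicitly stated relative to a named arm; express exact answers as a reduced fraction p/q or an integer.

row1: w_G1=1 w_G3=1 w_R=1
row2: w_G1=-1 w_G3=17/53 w_R=0
total: w_G1=0 w_G3=70/53 w_R=1
asked value: 1

recognized (axles ride arm R): planetary set, 17/18/53 teeth
row 1 — lock + rotate with arm: ω_sun = ω_ring = ω_arm = x
row 2 (arm held, sun turns y): ω_ring = −(17/53)·y, ω_arm = 0
boundary: total ω_sun = x + y = 0 and total ω_arm = x = 1  ⇒  y = -1, x = 1
row 2 ring = −(17/53)·(-1) = 17/53
totals (row 1 + row 2): sun 1 + (-1) = 0, ring 1 + 17/53 = 70/53, arm 1 + 0 = 1
asked cell (row1, arm) = 1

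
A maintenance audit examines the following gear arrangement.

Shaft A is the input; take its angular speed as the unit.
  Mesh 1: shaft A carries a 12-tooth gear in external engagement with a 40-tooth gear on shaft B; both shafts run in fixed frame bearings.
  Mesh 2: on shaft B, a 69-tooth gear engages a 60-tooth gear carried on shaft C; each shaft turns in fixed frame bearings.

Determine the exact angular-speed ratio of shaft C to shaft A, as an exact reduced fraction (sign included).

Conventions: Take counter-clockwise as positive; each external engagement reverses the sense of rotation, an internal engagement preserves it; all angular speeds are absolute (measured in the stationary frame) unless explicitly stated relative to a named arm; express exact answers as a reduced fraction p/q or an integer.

69/200

class = fixed-axis compound train [2 meshes; 2 ratios multiply, 2 sense flips]
mesh 1 [12T→40T]: running ratio 3/10, sense −
mesh 2 [69T→60T]: running ratio 69/200, sense +
ω_out/ω_in = 69/200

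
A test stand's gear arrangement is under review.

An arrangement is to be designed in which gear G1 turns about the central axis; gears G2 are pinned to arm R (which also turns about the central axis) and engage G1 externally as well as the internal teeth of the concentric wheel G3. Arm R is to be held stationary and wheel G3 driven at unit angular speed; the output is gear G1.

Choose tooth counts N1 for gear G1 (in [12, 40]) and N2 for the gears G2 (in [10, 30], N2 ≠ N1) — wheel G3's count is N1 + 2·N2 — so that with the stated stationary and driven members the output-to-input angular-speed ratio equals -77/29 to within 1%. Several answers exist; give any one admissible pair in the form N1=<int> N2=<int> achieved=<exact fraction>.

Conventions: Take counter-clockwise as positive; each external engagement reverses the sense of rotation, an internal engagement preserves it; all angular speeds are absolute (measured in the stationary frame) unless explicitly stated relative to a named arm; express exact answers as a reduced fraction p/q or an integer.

N1=29 N2=24 achieved=-77/29

design class (target -77/29): planetary set
Willis with ω_arm = 0: ω_sun/ω_ring = −N3/N1; set equal to -77/29  ⇒  N3/N1 = −(-77/29) = 77/29
N3 = N1 + 2·N2  ⇒  N2/N1 = (N3/N1 − 1)/2 = (77/29 − 1)/2 = 24/29
smallest multiple with N1 ≥ 12 and N2 ≥ 10: k = 1  ⇒  N1 = 1·29 = 29, N2 = 1·24 = 24 (N1 ≤ 40, N2 ≤ 30, N2 ≠ N1 ✓), N3 = 29 + 2·24 = 77
check: −N3/N1 with N1 = 29, N3 = 77 gives -77/29; |achieved − target| = 0 ≤ 77/2900 ✓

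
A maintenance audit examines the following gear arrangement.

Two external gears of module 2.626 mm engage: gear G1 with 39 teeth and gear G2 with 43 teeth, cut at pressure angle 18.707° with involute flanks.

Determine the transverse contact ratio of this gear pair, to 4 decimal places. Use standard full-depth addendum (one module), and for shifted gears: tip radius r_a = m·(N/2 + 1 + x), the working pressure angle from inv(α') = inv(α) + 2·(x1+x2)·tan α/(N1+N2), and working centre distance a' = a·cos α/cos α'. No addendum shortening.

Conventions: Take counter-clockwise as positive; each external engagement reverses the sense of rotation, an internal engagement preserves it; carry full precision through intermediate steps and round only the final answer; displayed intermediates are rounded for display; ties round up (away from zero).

1.7855

class = single-mesh tooth geometry [involute pair 39T × 43T, m = 2.626]
base radii: r_b1 = 48.501791, r_b2 = 53.476333
tip radii: r_a1 = 53.833000, r_a2 = 59.085000
no profile shift: α' = α, a' = a
action lengths: √(r_a1²−r_b1²) = 23.357401, √(r_a2²−r_b2²) = 25.126063
base pitch p_b = π·m·cos α = 7.813993
CR = (23.357401 + 25.126063 − 107.666000·sin 18.70700°)/7.813993 = 1.785500
contact ratio ≈ 1.7855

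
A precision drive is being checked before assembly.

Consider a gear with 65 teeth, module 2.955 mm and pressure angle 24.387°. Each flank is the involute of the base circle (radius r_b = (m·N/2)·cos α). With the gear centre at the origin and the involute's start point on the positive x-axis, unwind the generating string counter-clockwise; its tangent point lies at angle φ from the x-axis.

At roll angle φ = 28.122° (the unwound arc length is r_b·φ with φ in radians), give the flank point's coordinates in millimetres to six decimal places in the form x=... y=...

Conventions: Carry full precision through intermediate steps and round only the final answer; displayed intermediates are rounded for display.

class = single-mesh tooth geometry [base-circle involute, m = 2.955, 65T]
pitch radius r_p = m·N/2 = 2.955·65/2 = 96.037500
base radius r_b = r_p·cos α = 96.037500·cos 24.387° = 87.468781
roll angle φ = 28.122° = 0.49082149 rad
x = r_b·(cos φ + φ·sin φ) = 97.378551
y = r_b·(sin φ − φ·cos φ) = 3.365146

x=97.378551 y=3.365146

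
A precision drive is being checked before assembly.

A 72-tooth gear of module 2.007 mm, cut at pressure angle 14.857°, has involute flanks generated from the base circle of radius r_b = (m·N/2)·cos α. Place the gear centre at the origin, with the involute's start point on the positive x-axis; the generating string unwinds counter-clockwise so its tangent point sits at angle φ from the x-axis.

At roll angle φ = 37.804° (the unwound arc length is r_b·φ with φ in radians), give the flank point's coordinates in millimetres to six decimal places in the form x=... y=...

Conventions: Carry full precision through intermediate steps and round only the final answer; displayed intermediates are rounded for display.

x=83.423036 y=6.400015

single-mesh involute tooth geometry (72T wheel at module 2.007)
pitch radius r_p = m·N/2 = 2.007·72/2 = 72.252000
base radius r_b = r_p·cos α = 72.252000·cos 14.857° = 69.836528
roll angle φ = 37.804° = 0.65980427 rad
x = r_b·(cos φ + φ·sin φ) = 83.423036
y = r_b·(sin φ − φ·cos φ) = 6.400015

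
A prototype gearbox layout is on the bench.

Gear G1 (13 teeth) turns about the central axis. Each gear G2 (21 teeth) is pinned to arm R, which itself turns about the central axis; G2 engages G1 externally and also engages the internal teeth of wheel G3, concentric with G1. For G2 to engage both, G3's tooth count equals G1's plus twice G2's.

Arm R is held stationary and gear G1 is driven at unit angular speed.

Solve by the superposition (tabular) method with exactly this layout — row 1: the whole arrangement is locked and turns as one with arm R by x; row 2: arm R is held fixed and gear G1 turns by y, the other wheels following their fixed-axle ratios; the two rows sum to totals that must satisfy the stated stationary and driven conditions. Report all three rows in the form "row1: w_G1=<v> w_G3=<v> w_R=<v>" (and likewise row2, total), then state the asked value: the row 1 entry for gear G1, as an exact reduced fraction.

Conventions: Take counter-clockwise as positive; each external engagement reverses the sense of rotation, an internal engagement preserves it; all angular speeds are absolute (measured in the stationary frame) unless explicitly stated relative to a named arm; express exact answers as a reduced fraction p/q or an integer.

row1: w_G1=0 w_G3=0 w_R=0
row2: w_G1=1 w_G3=-13/55 w_R=0
total: w_G1=1 w_G3=-13/55 w_R=0
asked value: 0

planetary set (13T centre, 21T on arm, 55T internal) — Willis relation
superposition row 1 [locked train]: every member turns x
row 2: sun turns y, ring = −(13/55)·y, arm 0
boundary: total ω_arm = x = 0 and total ω_sun = x + y = 1  ⇒  y = 1, x = 0
row 2 ring = −(13/55)·1 = -13/55
totals (row 1 + row 2): sun 0 + 1 = 1, ring 0 + (-13/55) = -13/55, arm 0 + 0 = 0
asked cell (row1, sun) = 0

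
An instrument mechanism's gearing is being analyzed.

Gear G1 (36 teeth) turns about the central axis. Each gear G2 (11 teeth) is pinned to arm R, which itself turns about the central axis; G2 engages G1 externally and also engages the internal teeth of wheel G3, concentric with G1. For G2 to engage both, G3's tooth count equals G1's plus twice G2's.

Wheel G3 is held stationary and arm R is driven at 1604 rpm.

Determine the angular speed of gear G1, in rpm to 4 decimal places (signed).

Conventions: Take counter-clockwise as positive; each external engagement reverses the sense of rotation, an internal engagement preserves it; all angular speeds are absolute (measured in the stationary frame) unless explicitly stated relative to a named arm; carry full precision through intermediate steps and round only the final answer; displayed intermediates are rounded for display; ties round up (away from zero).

+4188.2222 rpm

planetary set (36T centre, 11T on arm, 58T internal) — Willis relation
normalise by the input: solve with ω_arm = 1, then scale by 1604 rpm
ring teeth: 36 + 2·11 = 58
36(ω_sun−ω_arm) = −58(ω_ring−ω_arm),  ω_ring = 0, ω_arm = 1
ω_sun = 1 − (58/36)(0−1) = 47/18
scale: ω_sun = 47/18 × 1604 rpm = +4188.2222 rpm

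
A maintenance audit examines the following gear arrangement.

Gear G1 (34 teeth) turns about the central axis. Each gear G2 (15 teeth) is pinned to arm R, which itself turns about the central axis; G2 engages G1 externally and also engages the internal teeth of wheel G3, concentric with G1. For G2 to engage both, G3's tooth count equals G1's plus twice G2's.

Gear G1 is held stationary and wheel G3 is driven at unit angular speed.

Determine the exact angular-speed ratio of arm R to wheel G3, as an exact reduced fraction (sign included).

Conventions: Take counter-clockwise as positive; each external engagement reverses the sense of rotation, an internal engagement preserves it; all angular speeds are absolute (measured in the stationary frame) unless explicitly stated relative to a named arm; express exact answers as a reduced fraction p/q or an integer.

class = planetary set [G3 = 34+2·15 = 64; Willis about the carrier]
ring teeth: 34 + 2·15 = 64
34(ω_sun−ω_arm) = −64(ω_ring−ω_arm),  ω_sun = 0, ω_ring = 1
34(0−ω_arm) = −64(1−ω_arm)  ⇒  98·ω_arm = 64  ⇒  ω_arm = 32/49
ω_out/ω_in = 32/49

32/49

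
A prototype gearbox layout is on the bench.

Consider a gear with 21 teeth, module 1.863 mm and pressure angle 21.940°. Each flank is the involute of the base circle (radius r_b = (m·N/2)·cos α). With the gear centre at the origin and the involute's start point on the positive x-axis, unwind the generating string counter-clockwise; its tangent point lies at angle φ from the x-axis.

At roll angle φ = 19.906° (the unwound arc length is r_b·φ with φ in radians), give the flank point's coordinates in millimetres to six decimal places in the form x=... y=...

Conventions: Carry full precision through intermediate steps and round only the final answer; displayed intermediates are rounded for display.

x=19.207022 y=0.250590

class = single-mesh tooth geometry [base-circle involute, m = 1.863, 21T]
pitch radius r_p = m·N/2 = 1.863·21/2 = 19.561500
base radius r_b = r_p·cos α = 19.561500·cos 21.940° = 18.144771
roll angle φ = 19.906° = 0.34742524 rad
x = r_b·(cos φ + φ·sin φ) = 19.207022
y = r_b·(sin φ − φ·cos φ) = 0.250590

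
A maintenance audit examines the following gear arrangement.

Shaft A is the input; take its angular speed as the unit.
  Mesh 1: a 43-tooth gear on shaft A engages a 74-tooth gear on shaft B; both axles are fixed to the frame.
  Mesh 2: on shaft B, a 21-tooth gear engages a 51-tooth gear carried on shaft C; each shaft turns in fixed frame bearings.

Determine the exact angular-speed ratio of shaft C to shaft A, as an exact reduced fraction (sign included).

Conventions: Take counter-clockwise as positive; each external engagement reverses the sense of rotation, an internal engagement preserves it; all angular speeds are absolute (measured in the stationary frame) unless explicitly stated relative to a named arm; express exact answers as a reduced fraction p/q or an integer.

class = fixed-axis compound train [2 meshes; 2 ratios multiply, 2 sense flips]
mesh 1 [43T→74T]: running ratio 43/74, sense −
mesh 2 [21T→51T]: running ratio 301/1258, sense +
ω_out/ω_in = 301/1258

301/1258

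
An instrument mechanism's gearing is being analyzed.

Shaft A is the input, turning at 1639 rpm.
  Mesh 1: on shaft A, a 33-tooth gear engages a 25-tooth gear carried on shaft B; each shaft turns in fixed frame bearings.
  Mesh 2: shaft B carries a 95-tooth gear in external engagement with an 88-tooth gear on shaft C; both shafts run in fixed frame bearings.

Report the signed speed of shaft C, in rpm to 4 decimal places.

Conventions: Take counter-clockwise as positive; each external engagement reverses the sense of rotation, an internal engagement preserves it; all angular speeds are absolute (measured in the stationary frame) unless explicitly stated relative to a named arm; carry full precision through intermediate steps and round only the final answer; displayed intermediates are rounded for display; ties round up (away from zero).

+2335.5750 rpm

topology: fixed-axis compound train — 2 meshes, A→C
mesh 1 [33T→25T]: ω = 1639.0000×33/25 = 2163.4800 rpm, sense flips to −
mesh 2 [95T→88T]: ω = 2163.4800×95/88 = 2335.5750 rpm, sense flips to +
signed output speed = +2335.5750 rpm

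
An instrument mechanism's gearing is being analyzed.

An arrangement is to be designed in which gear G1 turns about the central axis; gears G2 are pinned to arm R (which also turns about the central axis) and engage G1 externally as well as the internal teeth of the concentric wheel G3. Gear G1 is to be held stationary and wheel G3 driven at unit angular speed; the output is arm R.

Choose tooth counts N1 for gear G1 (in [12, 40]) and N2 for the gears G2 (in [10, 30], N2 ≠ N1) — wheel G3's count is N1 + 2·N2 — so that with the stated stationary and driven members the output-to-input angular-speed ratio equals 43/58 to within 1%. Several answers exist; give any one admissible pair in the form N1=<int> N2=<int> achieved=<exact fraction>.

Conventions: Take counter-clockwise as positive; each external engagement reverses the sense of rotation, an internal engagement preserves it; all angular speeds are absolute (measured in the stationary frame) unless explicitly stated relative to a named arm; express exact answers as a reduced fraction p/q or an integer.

design class (target 43/58): planetary set
Willis with ω_sun = 0: ω_arm/ω_ring = N3/(N1+N3); set equal to 43/58  ⇒  N3/N1 = (43/58)/(1 − 43/58) = 43/15
N3 = N1 + 2·N2  ⇒  N2/N1 = (N3/N1 − 1)/2 = (43/15 − 1)/2 = 14/15
smallest multiple with N1 ≥ 12 and N2 ≥ 10: k = 1  ⇒  N1 = 1·15 = 15, N2 = 1·14 = 14 (N1 ≤ 40, N2 ≤ 30, N2 ≠ N1 ✓), N3 = 15 + 2·14 = 43
check: N3/(N1+N3) with N1 = 15, N3 = 43 gives 43/58; |achieved − target| = 0 ≤ 43/5800 ✓

N1=15 N2=14 achieved=43/58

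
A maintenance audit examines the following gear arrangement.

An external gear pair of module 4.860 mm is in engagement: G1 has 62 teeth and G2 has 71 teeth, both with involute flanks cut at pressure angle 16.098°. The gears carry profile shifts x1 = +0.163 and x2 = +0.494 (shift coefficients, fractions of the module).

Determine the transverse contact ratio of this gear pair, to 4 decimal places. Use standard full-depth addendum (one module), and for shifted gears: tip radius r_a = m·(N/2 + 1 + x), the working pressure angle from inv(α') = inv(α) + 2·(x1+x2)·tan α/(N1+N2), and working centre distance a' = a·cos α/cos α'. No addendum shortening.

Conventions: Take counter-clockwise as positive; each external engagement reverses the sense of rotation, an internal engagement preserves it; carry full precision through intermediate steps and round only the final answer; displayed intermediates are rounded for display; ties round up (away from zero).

topology: single-mesh involute geometry — m = 4.860, 62T/71T pair
base radii: r_b1 = 144.752446, r_b2 = 165.764897
tip radii: r_a1 = 156.312180, r_a2 = 179.790840
inv(α') = inv(16.098°) + 2·(+0.163+0.494)·tan α/(62+71) = 0.01048551  ⇒  α' = 17.84945°
a' = a·cos α / cos α' = 323.1900·cos 16.098°/cos 17.84945° = 326.219877
action lengths: √(r_a1²−r_b1²) = 58.993450, √(r_a2²−r_b2²) = 69.618567
base pitch p_b = π·m·cos α = 14.669459
CR = (58.993450 + 69.618567 − 326.219877·sin 17.84945°)/14.669459 = 1.950998
contact ratio ≈ 1.9510

1.9510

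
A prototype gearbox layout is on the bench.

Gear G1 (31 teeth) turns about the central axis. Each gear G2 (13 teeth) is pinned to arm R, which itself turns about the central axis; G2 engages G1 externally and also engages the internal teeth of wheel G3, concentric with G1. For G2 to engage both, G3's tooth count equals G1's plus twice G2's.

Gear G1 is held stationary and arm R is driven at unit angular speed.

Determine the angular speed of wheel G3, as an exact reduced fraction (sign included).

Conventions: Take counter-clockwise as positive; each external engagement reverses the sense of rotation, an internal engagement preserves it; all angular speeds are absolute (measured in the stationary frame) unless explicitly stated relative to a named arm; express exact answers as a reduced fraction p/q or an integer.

88/57

class = planetary set [G3 = 31+2·13 = 57; Willis about the carrier]
ring teeth: 31 + 2·13 = 57
31(ω_sun−ω_arm) = −57(ω_ring−ω_arm),  ω_sun = 0, ω_arm = 1
ω_ring = 1 − (31/57)(0−1) = 88/57
exact speed ratio = 88/57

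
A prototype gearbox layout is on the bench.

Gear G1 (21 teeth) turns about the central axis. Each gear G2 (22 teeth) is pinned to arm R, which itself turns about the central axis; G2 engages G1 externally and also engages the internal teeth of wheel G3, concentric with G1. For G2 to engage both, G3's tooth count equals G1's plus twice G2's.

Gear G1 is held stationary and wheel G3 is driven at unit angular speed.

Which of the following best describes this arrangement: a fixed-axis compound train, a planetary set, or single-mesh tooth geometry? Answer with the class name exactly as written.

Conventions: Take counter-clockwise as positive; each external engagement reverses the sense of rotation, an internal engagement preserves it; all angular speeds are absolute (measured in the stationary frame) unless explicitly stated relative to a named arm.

class = planetary set [G3 = 21+2·22 = 65; Willis about the carrier]
classification: planetary set

planetary set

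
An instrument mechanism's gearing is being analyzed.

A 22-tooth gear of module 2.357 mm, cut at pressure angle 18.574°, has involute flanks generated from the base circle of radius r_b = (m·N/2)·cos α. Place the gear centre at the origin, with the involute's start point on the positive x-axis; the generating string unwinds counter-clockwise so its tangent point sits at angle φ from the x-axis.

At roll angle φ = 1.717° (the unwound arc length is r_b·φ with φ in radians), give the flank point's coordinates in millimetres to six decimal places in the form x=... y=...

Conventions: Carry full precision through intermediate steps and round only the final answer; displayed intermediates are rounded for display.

x=24.587575 y=0.000220

topology: single-mesh involute geometry — m = 2.357, N = 22
pitch radius r_p = m·N/2 = 2.357·22/2 = 25.927000
base radius r_b = r_p·cos α = 25.927000·cos 18.574° = 24.576542
roll angle φ = 1.717° = 0.02996730 rad
x = r_b·(cos φ + φ·sin φ) = 24.587575
y = r_b·(sin φ − φ·cos φ) = 0.000220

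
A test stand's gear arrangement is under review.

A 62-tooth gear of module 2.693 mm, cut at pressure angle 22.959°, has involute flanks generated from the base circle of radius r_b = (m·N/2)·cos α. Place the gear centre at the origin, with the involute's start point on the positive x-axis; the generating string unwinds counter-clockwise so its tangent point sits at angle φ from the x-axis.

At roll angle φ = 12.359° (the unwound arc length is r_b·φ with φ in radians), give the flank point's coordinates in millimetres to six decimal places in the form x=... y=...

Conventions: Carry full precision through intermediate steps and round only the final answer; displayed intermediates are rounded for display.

x=78.637409 y=0.255973

recognized (one wheel, involute flank): single-mesh tooth geometry, m = 2.693, N = 62
pitch radius r_p = m·N/2 = 2.693·62/2 = 83.483000
base radius r_b = r_p·cos α = 83.483000·cos 22.959° = 76.869829
roll angle φ = 12.359° = 0.21570524 rad
x = r_b·(cos φ + φ·sin φ) = 78.637409
y = r_b·(sin φ − φ·cos φ) = 0.255973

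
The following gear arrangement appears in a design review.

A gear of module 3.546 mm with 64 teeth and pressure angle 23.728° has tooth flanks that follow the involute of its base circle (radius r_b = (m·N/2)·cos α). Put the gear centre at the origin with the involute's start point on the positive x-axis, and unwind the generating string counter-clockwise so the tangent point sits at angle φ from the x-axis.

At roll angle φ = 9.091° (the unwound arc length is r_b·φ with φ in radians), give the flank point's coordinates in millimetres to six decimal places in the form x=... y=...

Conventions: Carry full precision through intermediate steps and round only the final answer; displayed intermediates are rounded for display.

x=105.179158 y=0.137969

single-mesh involute tooth geometry (64T wheel at module 3.546)
pitch radius r_p = m·N/2 = 3.546·64/2 = 113.472000
base radius r_b = r_p·cos α = 113.472000·cos 23.728° = 103.879764
roll angle φ = 9.091° = 0.15866788 rad
x = r_b·(cos φ + φ·sin φ) = 105.179158
y = r_b·(sin φ − φ·cos φ) = 0.137969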